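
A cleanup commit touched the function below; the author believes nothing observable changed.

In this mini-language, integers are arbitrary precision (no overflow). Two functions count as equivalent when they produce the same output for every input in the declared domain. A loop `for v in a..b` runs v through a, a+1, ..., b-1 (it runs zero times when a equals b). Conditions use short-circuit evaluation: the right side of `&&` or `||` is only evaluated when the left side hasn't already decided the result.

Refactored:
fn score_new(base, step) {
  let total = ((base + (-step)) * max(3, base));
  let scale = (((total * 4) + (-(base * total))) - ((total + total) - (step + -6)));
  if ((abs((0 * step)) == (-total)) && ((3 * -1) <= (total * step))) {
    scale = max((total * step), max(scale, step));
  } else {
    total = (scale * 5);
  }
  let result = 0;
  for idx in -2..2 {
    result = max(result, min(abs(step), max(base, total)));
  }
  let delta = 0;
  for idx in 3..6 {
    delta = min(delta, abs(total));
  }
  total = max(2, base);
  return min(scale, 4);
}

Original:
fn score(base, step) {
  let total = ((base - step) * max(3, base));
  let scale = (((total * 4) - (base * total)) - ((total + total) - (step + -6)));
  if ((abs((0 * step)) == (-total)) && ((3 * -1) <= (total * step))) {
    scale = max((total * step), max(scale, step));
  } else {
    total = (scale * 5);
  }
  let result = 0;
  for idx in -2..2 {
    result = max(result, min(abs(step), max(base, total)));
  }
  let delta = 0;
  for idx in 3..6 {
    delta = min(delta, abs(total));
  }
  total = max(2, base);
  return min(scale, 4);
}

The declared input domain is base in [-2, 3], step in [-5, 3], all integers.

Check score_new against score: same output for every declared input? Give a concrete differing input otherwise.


Comparing the listings, the differences include: arithmetic usage differs.
Tracing base=-2, step=-1: score: total = -3; scale = -19; ((abs((0 * step)) == (-total)) && ((3 * -1) <= (total * step))) -> false; total = -95; result = 0; [idx=-2]; result = 0; [idx=-1]; result = 0; [idx=0]; result = 0; [idx=1]; result = 0; delta = 0; [idx=3]; delta = 0; [idx=4]; delta = 0; [idx=5]; delta = 0; total = 2; return -19 | score_new: total = -3; scale = -19; ((abs((0 * step)) == (-total)) && ((3 * -1) <= (total * step))) -> false; total = -95; result = 0; [idx=-2]; result = 0; [idx=-1]; result = 0; [idx=0]; result = 0; [idx=1]; result = 0; delta = 0; [idx=3]; delta = 0; [idx=4]; delta = 0; [idx=5]; delta = 0; total = 2; return -19 — matching result -19.
Every one of the 54 inputs gives matching results.
verdict: equivalent


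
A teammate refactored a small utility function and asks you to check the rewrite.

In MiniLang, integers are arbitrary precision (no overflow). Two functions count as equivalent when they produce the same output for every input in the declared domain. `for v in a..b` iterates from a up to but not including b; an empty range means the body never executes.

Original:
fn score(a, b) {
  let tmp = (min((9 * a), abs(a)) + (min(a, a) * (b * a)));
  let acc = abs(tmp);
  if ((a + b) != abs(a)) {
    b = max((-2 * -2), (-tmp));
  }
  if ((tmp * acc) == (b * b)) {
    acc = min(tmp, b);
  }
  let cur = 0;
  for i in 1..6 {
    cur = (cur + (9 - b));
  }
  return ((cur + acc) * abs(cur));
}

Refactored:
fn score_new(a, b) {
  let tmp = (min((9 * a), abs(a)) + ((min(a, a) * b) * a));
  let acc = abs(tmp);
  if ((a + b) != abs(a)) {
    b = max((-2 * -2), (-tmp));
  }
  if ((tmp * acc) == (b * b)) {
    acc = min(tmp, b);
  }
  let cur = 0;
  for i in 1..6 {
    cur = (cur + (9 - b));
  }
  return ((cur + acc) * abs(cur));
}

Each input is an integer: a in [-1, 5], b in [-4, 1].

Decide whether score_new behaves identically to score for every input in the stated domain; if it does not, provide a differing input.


The two versions differ — the changes include same computation, different form.
One worked example (a=4, b=-2) — score: tmp=-28, then acc=28, then ((a + b) != abs(a)) is true, then b=28, then ((tmp * acc) == (b * b)) is false, then cur=0, then (i=1), then cur=-19, then (i=2), then cur=-38, then (i=3), then cur=-57, then (i=4), then cur=-76, then (i=5), then cur=-95, then returns -6365; score_new: tmp=-28, then acc=28, then ((a + b) != abs(a)) is true, then b=28, then ((tmp * acc) == (b * b)) is false, then cur=0, then (i=1), then cur=-19, then (i=2), then cur=-38, then (i=3), then cur=-57, then (i=4), then cur=-76, then (i=5), then cur=-95, then returns -6365; agreement on -6365.
Sweeping the whole domain (42 inputs) finds no disagreement.
verdict: equivalent


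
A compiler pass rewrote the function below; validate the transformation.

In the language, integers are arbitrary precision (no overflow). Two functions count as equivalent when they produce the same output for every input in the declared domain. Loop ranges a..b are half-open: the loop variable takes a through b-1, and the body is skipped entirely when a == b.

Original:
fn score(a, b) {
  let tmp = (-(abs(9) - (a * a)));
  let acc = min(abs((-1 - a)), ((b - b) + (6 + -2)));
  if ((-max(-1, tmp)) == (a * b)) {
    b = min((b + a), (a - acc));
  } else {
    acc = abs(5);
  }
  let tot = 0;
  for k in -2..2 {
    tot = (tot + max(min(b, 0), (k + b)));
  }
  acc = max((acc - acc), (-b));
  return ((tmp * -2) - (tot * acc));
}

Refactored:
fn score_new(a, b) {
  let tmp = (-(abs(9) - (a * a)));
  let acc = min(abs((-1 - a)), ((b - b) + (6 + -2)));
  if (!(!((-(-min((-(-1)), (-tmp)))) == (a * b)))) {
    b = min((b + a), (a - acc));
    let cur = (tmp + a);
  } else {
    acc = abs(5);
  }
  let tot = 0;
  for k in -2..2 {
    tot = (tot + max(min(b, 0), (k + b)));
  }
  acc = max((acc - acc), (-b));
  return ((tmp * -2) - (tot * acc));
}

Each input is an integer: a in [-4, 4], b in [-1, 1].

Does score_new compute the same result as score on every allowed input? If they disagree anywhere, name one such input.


The two are interchangeable: local variable names differ, plus min/max/abs usage differs, plus boolean connective usage differs, plus arithmetic usage differs, plus statement counts differ, and every declared input agrees.
One worked example (a=-2, b=-1) — score: tmp becomes -5; next acc becomes 1; next ((-max(-1, tmp)) == (a * b)) evaluates to false; next acc becomes 5; next tot becomes 0; next at k=-2:; next tot becomes -1; next at k=-1:; next tot becomes -2; next at k=0:; next tot becomes -3; next at k=1:; next tot becomes -3; next acc becomes 1; next final value 13; score_new: tmp becomes -5; next acc becomes 1; next (!(!((-(-min((-(-1)), (-tmp)))) == (a * b)))) evaluates to false; next acc becomes 5; next tot becomes 0; next at k=-2:; next tot becomes -1; next at k=-1:; next tot becomes -2; next at k=0:; next tot becomes -3; next at k=1:; next tot becomes -3; next acc becomes 1; next final value 13; agreement on 13.
Sweeping the whole domain (27 inputs) finds no disagreement.
verdict: equivalent


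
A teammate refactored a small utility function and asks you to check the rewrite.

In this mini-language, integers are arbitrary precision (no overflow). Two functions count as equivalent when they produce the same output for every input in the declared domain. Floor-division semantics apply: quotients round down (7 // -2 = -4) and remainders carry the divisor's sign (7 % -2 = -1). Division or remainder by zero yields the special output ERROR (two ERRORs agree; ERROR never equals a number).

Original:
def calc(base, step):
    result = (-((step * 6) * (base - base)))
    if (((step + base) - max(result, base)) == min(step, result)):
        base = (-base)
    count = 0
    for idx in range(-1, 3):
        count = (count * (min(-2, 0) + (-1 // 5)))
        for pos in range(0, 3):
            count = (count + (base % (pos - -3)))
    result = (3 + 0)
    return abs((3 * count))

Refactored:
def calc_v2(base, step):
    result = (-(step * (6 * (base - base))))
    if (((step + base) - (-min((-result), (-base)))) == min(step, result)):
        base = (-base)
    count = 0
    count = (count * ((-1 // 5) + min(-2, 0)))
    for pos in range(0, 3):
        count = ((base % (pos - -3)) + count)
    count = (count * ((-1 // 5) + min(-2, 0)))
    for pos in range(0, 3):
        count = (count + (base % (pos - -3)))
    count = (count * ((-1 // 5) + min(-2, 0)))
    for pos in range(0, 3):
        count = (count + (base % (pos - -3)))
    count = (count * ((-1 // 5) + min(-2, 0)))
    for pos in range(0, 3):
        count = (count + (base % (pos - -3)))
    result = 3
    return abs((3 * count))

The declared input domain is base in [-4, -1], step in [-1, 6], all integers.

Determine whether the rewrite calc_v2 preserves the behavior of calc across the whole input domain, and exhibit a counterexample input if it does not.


This is a faithful refactor — min/max/abs usage differs; constant usage differs; loop structure differs; arithmetic usage differs; local variable names differ; statement counts differ, but the computed results match everywhere.
One worked example (base=-3, step=0) — calc: result = 0; (((step + base) - max(result, base)) == min(step, result)) -> false; count = 0; [idx=-1]; count = 0; [pos=0]; count = 0; [pos=1]; count = 1; [pos=2]; count = 3; [idx=0]; count = -9; [pos=0]; count = -9; [pos=1]; count = -8; [pos=2]; count = -6; [idx=1]; count = 18; [pos=0]; count = 18; [pos=1]; count = 19; [pos=2]; count = 21; [idx=2]; count = -63; [pos=0]; count = -63; [pos=1]; count = -62; [pos=2]; count = -60; result = 3; return 180; calc_v2: result = 0; (((step + base) - (-min((-result), (-base)))) == min(step, result)) -> false; count = 0; count = 0; [pos=0]; count = 0; [pos=1]; count = 1; [pos=2]; count = 3; count = -9; [pos=0]; count = -9; [pos=1]; count = -8; [pos=2]; count = -6; count = 18; [pos=0]; count = 18; [pos=1]; count = 19; [pos=2]; count = 21; count = -63; [pos=0]; count = -63; [pos=1]; count = -62; [pos=2]; count = -60; result = 3; return 180; agreement on 180.
An exhaustive pass over the 32 declared inputs shows identical outputs.
verdict: equivalent


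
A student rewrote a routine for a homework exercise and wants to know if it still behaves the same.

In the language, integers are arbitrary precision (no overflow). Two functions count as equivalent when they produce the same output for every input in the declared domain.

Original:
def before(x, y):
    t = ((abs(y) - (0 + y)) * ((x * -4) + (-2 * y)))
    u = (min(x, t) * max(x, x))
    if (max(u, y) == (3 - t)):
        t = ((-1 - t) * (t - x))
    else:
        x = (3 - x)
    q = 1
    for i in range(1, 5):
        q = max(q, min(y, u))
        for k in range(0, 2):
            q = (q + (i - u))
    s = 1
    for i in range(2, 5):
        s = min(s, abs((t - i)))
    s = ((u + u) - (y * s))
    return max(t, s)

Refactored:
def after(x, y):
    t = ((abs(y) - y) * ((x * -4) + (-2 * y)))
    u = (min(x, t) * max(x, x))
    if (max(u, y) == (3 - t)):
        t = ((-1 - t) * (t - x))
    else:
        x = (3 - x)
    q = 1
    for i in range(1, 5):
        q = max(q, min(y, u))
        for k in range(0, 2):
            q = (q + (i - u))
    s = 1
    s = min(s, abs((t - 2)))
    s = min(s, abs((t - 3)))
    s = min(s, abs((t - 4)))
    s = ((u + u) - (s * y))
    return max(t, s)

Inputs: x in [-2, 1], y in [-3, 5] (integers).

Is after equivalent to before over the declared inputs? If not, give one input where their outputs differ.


The two are interchangeable: arithmetic usage differs, plus statement counts differ, plus loop structure differs, plus constant usage differs, plus min/max/abs usage differs, and every declared input agrees.
One worked example (x=-2, y=-2) — before: t := 48 | u := 4 | (max(u, y) == (3 - t)): false | x := 5 | q := 1 | iter i=1: | q := 1 | iter k=0: | q := -2 | iter k=1: | q := -5 | iter i=2: | q := -2 | iter k=0: | q := -4 | iter k=1: | q := -6 | iter i=3: | q := -2 | iter k=0: | q := -3 | iter k=1: | q := -4 | iter i=4: | q := -2 | iter k=0: | q := -2 | iter k=1: | q := -2 | s := 1 | iter i=2: | s := 1 | iter i=3: | s := 1 | iter i=4: | s := 1 | s := 10 | result 48; after: t := 48 | u := 4 | (max(u, y) == (3 - t)): false | x := 5 | q := 1 | iter i=1: | q := 1 | iter k=0: | q := -2 | iter k=1: | q := -5 | iter i=2: | q := -2 | iter k=0: | q := -4 | iter k=1: | q := -6 | iter i=3: | q := -2 | iter k=0: | q := -3 | iter k=1: | q := -4 | iter i=4: | q := -2 | iter k=0: | q := -2 | iter k=1: | q := -2 | s := 1 | s := 1 | s := 1 | s := 1 | s := 10 | result 48; agreement on 48.
An exhaustive pass over the 36 declared inputs shows identical outputs.
verdict: equivalent


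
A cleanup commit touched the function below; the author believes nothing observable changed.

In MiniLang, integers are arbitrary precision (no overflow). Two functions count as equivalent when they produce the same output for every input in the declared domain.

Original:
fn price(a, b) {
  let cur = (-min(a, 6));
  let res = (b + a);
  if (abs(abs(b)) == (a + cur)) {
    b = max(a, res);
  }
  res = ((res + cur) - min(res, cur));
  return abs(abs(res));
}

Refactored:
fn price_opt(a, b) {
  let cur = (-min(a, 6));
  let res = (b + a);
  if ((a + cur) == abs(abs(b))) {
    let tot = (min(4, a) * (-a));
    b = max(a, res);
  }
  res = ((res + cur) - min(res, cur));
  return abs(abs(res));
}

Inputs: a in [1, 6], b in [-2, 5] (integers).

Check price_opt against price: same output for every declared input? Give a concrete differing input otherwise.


Reading the diff, among the changes: arithmetic usage differs; min/max/abs usage differs; constant usage differs; local variable names differ; statement counts differ.
One worked example (a=1, b=0) — price: cur=-1, then res=1, then (abs(abs(b)) == (a + cur)) is true, then b=1, then res=1, then returns 1; price_opt: cur=-1, then res=1, then ((a + cur) == abs(abs(b))) is true, then tot=-1, then b=1, then res=1, then returns 1; agreement on 1.
Every one of the 48 inputs gives matching results.
verdict: equivalent


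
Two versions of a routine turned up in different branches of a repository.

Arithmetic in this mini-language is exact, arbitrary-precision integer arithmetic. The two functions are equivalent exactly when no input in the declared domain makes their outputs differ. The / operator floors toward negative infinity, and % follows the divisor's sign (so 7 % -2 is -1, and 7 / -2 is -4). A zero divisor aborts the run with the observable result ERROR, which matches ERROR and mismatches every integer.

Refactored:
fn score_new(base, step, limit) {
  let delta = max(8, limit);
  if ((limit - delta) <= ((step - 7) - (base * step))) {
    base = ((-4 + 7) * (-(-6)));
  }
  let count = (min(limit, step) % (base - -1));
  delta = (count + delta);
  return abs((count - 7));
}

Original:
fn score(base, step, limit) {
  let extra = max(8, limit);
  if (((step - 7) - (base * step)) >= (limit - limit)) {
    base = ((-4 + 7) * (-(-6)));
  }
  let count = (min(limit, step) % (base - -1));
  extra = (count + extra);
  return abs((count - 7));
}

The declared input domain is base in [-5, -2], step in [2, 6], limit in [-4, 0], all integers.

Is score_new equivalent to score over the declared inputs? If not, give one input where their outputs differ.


Evaluate both at base=-2, step=2, limit=-4.
score: extra := 8 | (((step - 7) - (base * step)) >= (limit - limit)): false | count := 0 | extra := 8 | result 7
score_new: delta := 8 | ((limit - delta) <= ((step - 7) - (base * step))): true | base := 18 | count := 15 | delta := 23 | result 8
7 and 8 differ, so these are not the same function on this domain.
verdict: not equivalent; witness: base=-2, step=2, limit=-4


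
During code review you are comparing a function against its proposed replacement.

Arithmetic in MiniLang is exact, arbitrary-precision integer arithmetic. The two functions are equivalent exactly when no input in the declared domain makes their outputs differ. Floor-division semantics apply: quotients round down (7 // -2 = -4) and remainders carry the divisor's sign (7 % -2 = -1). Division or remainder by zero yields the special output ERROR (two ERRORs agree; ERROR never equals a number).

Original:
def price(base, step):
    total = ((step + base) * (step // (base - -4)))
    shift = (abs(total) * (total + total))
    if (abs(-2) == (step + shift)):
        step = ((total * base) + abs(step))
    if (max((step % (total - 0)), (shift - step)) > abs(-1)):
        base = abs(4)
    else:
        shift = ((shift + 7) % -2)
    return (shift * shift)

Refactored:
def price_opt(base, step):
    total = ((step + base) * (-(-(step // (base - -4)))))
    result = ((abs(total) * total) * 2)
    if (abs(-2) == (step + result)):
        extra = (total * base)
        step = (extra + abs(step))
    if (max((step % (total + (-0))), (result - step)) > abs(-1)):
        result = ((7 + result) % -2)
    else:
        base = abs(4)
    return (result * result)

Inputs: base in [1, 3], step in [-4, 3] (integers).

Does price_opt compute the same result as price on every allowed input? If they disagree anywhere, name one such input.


The rewrite breaks on base=1, step=-4, where the results are 324 and 1.
price: total = 3; shift = 18; (abs(-2) == (step + shift)) -> false; (max((step % (total - 0)), (shift - step)) > abs(-1)) -> true; base = 4; return 324
price_opt: total = 3; result = 18; (abs(-2) == (step + result)) -> false; (max((step % (total + (-0))), (result - step)) > abs(-1)) -> true; result = -1; return 1
verdict: not equivalent; witness: base=1, step=-4


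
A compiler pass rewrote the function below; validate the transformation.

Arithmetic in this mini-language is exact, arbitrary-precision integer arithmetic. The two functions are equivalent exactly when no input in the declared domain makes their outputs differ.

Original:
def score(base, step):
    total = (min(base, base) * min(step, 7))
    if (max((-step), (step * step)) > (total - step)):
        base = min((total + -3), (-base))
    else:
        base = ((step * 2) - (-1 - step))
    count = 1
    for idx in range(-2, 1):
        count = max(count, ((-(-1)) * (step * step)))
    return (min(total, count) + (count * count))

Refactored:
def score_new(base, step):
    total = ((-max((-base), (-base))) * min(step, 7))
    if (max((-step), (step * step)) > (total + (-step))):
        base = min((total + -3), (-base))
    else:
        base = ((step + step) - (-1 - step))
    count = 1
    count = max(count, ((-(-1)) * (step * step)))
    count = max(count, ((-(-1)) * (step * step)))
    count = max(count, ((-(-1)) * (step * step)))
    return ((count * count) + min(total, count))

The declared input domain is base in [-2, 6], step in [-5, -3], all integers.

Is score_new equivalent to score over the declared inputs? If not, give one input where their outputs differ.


Behavior is preserved: although local variable names differ, arithmetic usage differs, constant usage differs, min/max/abs usage differs, statement counts differ, loop structure differs, the outputs never diverge.
As a probe, take base=-2, step=-5: score runs total=10, then (max((-step), (step * step)) > (total - step)) is true, then base=2, then count=1, then (idx=-2), then count=25, then (idx=-1), then count=25, then (idx=0), then count=25, then returns 635; score_new runs total=10, then (max((-step), (step * step)) > (total + (-step))) is true, then base=2, then count=1, then count=25, then count=25, then count=25, then returns 635; both end at 635.
Checked all 27 inputs in the declared domain: the outputs agree on every one.
verdict: equivalent


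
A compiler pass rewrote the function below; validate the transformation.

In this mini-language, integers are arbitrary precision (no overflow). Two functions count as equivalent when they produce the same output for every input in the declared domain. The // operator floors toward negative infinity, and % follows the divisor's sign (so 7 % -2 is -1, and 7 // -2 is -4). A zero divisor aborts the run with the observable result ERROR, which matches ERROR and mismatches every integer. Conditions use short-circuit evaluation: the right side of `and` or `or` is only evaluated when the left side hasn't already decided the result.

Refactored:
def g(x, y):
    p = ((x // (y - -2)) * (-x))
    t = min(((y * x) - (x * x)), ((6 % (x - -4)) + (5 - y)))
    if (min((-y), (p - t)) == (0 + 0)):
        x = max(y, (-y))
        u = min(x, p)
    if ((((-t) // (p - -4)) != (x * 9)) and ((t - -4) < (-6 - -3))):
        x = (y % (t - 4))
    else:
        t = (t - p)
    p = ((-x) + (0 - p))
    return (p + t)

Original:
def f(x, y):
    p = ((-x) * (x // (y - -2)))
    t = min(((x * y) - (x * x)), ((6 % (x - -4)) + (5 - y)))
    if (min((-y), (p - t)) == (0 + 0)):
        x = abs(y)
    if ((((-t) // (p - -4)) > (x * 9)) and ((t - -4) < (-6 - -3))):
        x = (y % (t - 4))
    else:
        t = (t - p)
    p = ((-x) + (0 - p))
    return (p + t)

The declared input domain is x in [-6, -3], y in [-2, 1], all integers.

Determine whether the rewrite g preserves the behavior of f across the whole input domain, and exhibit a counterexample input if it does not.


Consider the input x=-6, y=0.
f: p = -18; t = -36; (min((-y), (p - t)) == (0 + 0)) -> true; x = 0; ((((-t) // (p - -4)) > (x * 9)) and ((t - -4) < (-6 - -3))) -> false; t = -18; p = 18; return 0
g: p = -18; t = -36; (min((-y), (p - t)) == (0 + 0)) -> true; x = 0; u = -18; ((((-t) // (p - -4)) != (x * 9)) and ((t - -4) < (-6 - -3))) -> true; x = 0; p = 18; return -18
0 against -18: the behavior changed.
verdict: not equivalent; witness: x=-6, y=0


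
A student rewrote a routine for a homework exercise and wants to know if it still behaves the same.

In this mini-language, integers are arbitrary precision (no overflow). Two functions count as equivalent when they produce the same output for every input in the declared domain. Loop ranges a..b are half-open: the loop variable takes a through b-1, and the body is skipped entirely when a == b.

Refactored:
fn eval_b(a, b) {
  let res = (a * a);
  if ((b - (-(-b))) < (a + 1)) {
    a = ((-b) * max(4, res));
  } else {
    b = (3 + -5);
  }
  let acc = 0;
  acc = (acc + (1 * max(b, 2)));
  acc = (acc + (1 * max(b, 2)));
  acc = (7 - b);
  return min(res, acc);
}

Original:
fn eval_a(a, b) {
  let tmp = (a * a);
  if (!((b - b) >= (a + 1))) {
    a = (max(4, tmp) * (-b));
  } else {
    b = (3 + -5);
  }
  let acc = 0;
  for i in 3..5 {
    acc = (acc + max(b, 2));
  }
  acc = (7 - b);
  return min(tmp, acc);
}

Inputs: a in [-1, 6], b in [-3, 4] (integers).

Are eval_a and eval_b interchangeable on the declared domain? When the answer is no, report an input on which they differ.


The two are interchangeable: min/max/abs usage differs, and constant usage differs, and comparison usage differs, and boolean connective usage differs, and local variable names differ, and loop structure differs, and arithmetic usage differs, and every declared input agrees.
Spot check at a=6, b=4 — eval_a: tmp=36, then (!((b - b) >= (a + 1))) is true, then a=-144, then acc=0, then (i=3), then acc=4, then (i=4), then acc=8, then acc=3, then returns 3. eval_b: res=36, then ((b - (-(-b))) < (a + 1)) is true, then a=-144, then acc=0, then acc=4, then acc=8, then acc=3, then returns 3. Both give 3.
Every one of the 64 inputs gives matching results.
verdict: equivalent


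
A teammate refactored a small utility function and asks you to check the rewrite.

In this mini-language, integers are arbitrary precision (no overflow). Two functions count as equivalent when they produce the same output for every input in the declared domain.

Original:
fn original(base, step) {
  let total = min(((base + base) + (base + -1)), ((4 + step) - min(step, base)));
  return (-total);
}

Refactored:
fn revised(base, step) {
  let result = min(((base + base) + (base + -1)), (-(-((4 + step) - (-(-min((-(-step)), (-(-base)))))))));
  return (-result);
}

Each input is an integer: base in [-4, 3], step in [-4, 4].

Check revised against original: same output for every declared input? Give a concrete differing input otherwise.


The two are interchangeable: local variable names differ, and every declared input agrees.
As a probe, take base=-1, step=3: original runs total := -4 | result 4; revised runs result := -4 | result 4; both end at 4.
Checked all 72 inputs in the declared domain: the outputs agree on every one.
verdict: equivalent


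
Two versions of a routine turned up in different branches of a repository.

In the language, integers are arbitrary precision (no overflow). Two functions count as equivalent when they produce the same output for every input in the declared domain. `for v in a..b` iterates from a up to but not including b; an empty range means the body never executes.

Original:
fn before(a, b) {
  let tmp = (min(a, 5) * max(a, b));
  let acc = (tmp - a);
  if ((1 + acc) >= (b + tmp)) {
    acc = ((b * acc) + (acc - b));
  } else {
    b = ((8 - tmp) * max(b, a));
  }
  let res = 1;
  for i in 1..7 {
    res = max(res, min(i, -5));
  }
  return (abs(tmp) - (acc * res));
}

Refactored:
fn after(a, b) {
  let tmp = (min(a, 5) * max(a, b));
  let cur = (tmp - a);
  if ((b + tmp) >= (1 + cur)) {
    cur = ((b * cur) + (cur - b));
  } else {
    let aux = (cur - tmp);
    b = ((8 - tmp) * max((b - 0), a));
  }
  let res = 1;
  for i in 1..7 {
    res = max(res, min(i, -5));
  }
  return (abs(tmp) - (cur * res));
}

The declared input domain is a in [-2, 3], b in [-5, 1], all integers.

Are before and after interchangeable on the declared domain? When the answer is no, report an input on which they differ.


a=-2, b=-5 yields 23 from before but -2 from after.
verdict: not equivalent; witness: a=-2, b=-5


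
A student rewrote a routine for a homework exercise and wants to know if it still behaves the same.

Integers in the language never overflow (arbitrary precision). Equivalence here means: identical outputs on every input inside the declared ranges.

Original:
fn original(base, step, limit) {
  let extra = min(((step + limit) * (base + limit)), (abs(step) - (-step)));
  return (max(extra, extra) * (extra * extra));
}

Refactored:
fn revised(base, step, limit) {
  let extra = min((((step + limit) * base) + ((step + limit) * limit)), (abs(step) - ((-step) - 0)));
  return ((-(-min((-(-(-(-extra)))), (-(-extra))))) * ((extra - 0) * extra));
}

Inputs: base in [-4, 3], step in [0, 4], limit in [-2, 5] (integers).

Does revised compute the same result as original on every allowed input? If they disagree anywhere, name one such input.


Equivalent. One difference looks behavioral, but it never changes the outcome for any declared input.
Across all 320 domain points the two functions coincide.
As a probe, take base=2, step=0, limit=-1: original runs extra becomes -1; next final value -1; revised runs extra becomes -1; next final value -1; both end at -1.
verdict: equivalent


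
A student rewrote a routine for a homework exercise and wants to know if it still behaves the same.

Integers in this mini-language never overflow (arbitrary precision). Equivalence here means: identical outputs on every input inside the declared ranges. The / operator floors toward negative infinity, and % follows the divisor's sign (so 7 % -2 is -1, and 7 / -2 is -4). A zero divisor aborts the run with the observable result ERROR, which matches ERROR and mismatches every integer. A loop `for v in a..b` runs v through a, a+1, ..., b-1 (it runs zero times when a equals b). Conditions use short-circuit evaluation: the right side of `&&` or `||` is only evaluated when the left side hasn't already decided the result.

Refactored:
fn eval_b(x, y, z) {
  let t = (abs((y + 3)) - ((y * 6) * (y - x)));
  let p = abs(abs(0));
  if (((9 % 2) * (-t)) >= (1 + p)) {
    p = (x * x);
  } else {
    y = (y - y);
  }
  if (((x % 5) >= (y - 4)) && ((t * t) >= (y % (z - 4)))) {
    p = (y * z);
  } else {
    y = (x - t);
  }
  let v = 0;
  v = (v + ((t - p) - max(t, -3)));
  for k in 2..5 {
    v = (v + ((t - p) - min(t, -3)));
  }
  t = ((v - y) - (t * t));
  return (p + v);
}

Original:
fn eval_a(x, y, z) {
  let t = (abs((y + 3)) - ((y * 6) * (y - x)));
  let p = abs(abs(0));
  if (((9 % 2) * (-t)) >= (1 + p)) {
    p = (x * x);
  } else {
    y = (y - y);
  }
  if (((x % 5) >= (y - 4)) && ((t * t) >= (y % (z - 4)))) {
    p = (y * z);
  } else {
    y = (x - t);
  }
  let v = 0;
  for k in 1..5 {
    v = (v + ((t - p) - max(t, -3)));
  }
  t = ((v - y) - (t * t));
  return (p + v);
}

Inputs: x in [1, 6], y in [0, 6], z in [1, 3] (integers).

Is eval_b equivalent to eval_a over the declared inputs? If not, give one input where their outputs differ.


Run the pair on x=1, y=0, z=1.
eval_a: t becomes 3; next p becomes 0; next (((9 % 2) * (-t)) >= (1 + p)) evaluates to false; next y becomes 0; next (((x % 5) >= (y - 4)) && ((t * t) >= (y % (z - 4)))) evaluates to true; next p becomes 0; next v becomes 0; next at k=1:; next v becomes 0; next at k=2:; next v becomes 0; next at k=3:; next v becomes 0; next at k=4:; next v becomes 0; next t becomes -9; next final value 0
eval_b: t becomes 3; next p becomes 0; next (((9 % 2) * (-t)) >= (1 + p)) evaluates to false; next y becomes 0; next (((x % 5) >= (y - 4)) && ((t * t) >= (y % (z - 4)))) evaluates to true; next p becomes 0; next v becomes 0; next v becomes 0; next at k=2:; next v becomes 6; next at k=3:; next v becomes 12; next at k=4:; next v becomes 18; next t becomes 9; next final value 18
0 != 18, so the rewrite changes behavior.
verdict: not equivalent; witness: x=1, y=0, z=1


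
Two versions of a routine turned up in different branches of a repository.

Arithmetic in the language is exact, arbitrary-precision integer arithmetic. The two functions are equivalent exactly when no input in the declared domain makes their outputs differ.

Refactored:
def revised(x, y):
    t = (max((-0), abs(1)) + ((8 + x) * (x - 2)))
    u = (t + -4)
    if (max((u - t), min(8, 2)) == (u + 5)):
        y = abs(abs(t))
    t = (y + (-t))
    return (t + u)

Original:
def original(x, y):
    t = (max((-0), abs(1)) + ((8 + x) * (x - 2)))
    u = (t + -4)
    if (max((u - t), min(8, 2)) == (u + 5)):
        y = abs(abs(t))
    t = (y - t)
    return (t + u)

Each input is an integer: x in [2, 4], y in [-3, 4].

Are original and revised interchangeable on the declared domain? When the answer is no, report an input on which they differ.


The two versions differ — the changes include arithmetic usage differs.
As a probe, take x=3, y=4: original runs t = 12; u = 8; (max((u - t), min(8, 2)) == (u + 5)) -> false; t = -8; return 0; revised runs t = 12; u = 8; (max((u - t), min(8, 2)) == (u + 5)) -> false; t = -8; return 0; both end at 0.
An exhaustive pass over the 24 declared inputs shows identical outputs.
verdict: equivalent


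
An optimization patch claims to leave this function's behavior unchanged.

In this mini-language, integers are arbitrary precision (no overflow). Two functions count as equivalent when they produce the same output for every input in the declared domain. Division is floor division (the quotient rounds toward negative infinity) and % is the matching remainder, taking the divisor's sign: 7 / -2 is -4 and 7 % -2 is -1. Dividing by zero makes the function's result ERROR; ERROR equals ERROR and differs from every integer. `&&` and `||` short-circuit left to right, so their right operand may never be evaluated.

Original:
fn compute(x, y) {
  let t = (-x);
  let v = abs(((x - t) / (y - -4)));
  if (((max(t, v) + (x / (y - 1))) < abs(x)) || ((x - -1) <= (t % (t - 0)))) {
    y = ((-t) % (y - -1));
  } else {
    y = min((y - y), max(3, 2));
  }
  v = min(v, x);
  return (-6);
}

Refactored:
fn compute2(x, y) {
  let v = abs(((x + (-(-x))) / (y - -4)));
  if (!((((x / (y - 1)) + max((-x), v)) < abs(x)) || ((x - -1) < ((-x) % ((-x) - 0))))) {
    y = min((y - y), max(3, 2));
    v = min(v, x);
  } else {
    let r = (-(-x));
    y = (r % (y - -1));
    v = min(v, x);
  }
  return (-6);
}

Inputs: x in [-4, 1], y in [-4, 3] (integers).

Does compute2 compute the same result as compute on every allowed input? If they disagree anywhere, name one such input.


Consider the input x=-1, y=-1.
compute: t becomes 1; next v becomes 1; next (((max(t, v) + (x / (y - 1))) < abs(x)) || ((x - -1) <= (t % (t - 0)))) evaluates to true; next hits division by zero so the output is ERROR
compute2: v becomes 1; next (!((((x / (y - 1)) + max((-x), v)) < abs(x)) || ((x - -1) < ((-x) % ((-x) - 0))))) evaluates to true; next y becomes 0; next v becomes -1; next final value -6
ERROR against -6: the behavior changed.
verdict: not equivalent; witness: x=-1, y=-1


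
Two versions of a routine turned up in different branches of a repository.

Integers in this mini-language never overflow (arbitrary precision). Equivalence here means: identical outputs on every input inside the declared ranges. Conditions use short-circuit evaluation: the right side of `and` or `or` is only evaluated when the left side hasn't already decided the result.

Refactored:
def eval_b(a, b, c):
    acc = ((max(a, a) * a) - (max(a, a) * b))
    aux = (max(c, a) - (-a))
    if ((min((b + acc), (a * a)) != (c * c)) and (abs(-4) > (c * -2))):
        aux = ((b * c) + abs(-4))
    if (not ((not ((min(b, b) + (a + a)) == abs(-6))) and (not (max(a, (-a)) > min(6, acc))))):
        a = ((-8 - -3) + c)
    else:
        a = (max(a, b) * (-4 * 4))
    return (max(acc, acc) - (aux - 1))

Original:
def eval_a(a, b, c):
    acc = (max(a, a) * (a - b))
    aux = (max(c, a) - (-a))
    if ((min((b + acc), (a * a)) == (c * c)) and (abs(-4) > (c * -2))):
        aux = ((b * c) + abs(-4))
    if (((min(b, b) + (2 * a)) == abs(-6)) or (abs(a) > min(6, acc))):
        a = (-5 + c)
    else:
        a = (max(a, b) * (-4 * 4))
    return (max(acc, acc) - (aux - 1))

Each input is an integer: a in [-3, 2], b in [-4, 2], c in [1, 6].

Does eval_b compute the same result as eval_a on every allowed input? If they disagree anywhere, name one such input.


Run the pair on a=-3, b=-4, c=1.
eval_a: acc := -3 | aux := -2 | ((min((b + acc), (a * a)) == (c * c)) and (abs(-4) > (c * -2))): false | (((min(b, b) + (2 * a)) == abs(-6)) or (abs(a) > min(6, acc))): true | a := -4 | result 0
eval_b: acc := -3 | aux := -2 | ((min((b + acc), (a * a)) != (c * c)) and (abs(-4) > (c * -2))): true | aux := 0 | (not ((not ((min(b, b) + (a + a)) == abs(-6))) and (not (max(a, (-a)) > min(6, acc))))): true | a := -4 | result -2
0 and -2 differ, so these are not the same function on this domain.
verdict: not equivalent; witness: a=-3, b=-4, c=1


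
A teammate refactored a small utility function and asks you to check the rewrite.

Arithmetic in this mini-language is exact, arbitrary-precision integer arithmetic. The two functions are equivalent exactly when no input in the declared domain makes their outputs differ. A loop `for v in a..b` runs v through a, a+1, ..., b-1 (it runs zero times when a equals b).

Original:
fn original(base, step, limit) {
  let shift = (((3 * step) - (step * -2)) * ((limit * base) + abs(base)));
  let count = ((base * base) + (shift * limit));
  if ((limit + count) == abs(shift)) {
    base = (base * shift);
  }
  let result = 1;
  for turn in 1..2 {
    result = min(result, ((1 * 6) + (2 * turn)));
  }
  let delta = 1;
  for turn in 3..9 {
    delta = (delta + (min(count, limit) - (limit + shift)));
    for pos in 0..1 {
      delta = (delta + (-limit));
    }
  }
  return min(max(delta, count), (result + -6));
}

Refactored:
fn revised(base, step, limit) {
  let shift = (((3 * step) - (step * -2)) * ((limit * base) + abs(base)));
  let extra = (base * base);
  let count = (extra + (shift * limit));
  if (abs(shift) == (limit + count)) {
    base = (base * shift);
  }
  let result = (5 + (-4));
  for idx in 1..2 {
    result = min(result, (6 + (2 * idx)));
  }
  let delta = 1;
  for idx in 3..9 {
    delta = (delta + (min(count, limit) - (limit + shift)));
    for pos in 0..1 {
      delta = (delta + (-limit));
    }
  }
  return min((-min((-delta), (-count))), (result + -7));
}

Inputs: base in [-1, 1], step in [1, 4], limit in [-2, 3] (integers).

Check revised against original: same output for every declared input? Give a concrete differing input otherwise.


On input base=-1, step=1, limit=0, original returns -5 while revised returns -6.
verdict: not equivalent; witness: base=-1, step=1, limit=0


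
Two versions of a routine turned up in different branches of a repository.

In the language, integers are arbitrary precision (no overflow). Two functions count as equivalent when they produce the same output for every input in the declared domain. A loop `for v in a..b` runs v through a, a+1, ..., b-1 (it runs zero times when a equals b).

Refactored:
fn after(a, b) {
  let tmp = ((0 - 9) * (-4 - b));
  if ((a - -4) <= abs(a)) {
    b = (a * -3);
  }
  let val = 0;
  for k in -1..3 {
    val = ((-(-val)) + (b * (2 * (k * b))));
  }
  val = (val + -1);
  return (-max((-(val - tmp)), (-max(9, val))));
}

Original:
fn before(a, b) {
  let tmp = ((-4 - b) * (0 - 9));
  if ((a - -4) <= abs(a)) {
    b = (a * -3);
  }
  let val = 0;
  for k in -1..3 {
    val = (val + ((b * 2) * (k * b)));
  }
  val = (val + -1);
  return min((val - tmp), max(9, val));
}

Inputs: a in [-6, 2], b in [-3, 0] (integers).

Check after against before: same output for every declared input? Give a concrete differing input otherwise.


The two are interchangeable: min/max/abs usage differs, and every declared input agrees.
Tracing a=2, b=-3: before: tmp := 9 | ((a - -4) <= abs(a)): false | val := 0 | iter k=-1: | val := -18 | iter k=0: | val := -18 | iter k=1: | val := 0 | iter k=2: | val := 36 | val := 35 | result 26 | after: tmp := 9 | ((a - -4) <= abs(a)): false | val := 0 | iter k=-1: | val := -18 | iter k=0: | val := -18 | iter k=1: | val := 0 | iter k=2: | val := 36 | val := 35 | result 26 — matching result 26.
Across all 36 domain points the two functions coincide.
verdict: equivalent


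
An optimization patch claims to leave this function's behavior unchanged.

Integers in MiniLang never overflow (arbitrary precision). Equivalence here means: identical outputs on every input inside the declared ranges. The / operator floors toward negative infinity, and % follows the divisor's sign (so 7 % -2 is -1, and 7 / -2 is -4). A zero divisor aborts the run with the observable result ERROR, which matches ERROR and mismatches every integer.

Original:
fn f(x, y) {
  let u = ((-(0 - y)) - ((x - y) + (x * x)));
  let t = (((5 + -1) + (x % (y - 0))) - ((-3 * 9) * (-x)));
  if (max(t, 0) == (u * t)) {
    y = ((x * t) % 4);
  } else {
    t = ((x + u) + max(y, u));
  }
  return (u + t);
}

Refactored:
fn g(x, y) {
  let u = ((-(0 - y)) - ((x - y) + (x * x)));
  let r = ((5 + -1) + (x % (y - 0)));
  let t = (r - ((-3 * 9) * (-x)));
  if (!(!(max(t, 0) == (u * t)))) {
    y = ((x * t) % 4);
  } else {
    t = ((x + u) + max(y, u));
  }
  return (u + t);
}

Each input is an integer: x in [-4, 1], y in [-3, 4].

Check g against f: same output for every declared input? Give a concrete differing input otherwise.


Side by side, the visible changes include: boolean connective usage differs, local variable names differ, statement counts differ.
One worked example (x=-4, y=-3) — f: u := -18 | t := 111 | (max(t, 0) == (u * t)): false | t := -25 | result -43; g: u := -18 | r := 3 | t := 111 | (!(!(max(t, 0) == (u * t)))): false | t := -25 | result -43; agreement on -43.
Sweeping the whole domain (48 inputs) finds no disagreement.
verdict: equivalent


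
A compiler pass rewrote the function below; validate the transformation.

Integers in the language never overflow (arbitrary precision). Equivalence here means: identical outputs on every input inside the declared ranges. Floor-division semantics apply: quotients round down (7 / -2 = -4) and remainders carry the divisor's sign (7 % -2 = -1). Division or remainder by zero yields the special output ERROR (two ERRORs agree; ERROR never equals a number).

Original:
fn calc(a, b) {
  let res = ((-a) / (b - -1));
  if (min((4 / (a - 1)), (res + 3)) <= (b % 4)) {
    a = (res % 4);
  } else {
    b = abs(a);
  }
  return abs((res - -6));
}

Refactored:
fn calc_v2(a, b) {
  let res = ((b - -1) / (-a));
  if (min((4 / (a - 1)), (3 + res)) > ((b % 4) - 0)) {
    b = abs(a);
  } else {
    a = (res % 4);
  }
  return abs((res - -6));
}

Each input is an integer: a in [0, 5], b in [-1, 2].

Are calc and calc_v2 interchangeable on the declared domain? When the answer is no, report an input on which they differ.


Not equivalent: a=0, b=0 separates them (6 vs ERROR).
calc: res = 0; (min((4 / (a - 1)), (res + 3)) <= (b % 4)) -> true; a = 0; return 6
calc_v2: division by zero -> ERROR
verdict: not equivalent; witness: a=0, b=0
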